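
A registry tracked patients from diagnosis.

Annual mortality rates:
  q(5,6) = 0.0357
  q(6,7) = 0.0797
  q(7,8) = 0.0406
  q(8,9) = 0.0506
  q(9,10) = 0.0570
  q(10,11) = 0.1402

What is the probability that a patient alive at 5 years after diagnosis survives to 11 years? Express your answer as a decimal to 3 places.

Chaining the interval survival probabilities: (1 − 0.0357) × (1 − 0.0797) × (1 − 0.0406) × (1 − 0.0506) × (1 − 0.0570) × (1 − 0.1402).
= 0.9643 × 0.9203 × 0.9594 × 0.9494 × 0.9430 × 0.8598 = 0.655390.

0.655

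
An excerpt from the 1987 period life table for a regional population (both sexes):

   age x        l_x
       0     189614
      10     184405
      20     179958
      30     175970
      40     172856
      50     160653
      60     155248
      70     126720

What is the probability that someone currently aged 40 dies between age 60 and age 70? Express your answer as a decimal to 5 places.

This is the probability of reaching 60 but not 70, conditional on being alive at 40: (l_60 − l_70) / l_40.
= (155248 − 126720) / 172856 = 28528 / 172856 = 0.165039.

0.16504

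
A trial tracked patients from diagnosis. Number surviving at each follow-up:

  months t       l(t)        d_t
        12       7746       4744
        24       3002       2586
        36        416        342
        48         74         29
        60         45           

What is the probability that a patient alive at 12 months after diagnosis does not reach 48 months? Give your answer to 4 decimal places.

0.9904

P(die before 48 | alive at 12) = 1 − l(48)/l(12) = 1 − 74/7746 = (7672)/7746 = 0.990447.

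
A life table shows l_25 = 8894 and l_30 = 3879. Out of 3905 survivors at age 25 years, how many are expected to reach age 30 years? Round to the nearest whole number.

1703

The relevant probability is 3879/8894 = 0.436137.
Expected number = 3905 × 0.436137 = 1703.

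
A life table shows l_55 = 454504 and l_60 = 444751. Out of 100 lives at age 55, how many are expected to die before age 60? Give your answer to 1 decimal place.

The relevant probability is 1 − 444751/454504 = 0.021459.
Expected number = 100 × 0.021459 = 2.1.

2.1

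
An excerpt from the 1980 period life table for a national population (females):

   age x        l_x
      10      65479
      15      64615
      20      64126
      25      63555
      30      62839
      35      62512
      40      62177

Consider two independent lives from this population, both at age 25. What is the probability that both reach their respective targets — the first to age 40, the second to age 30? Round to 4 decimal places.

0.9673

p₁ = l_40/l_25 = 62177/63555 = 0.978318; p₂ = l_30/l_25 = 62839/63555 = 0.988734.
P(both) = p₁ × p₂ = 0.978318 × 0.988734 = 0.967296.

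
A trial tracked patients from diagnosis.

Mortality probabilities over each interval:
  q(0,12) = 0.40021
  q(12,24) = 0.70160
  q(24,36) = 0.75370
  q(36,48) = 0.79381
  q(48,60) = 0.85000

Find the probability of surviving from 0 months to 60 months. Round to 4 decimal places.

Survival from 0 to 60 is the product of surviving each interval: (1 − 0.40021) × (1 − 0.70160) × (1 − 0.75370) × (1 − 0.79381) × (1 − 0.85000).
= 0.59979 × 0.29840 × 0.24630 × 0.20619 × 0.15000 = 0.001363.

0.0014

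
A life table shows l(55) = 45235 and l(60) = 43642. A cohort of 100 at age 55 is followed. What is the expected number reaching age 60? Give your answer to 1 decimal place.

96.5

The relevant probability is 43642/45235 = 0.964784.
Expected number = 100 × 0.964784 = 96.5.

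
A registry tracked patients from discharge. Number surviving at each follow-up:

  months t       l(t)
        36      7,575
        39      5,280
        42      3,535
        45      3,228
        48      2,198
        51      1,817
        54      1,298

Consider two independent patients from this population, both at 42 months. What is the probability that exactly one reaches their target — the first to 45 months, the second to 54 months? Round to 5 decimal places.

0.60975

p₁ = l(45)/l(42) = 3,228/3,535 = 0.913154; p₂ = l(54)/l(42) = 1,298/3,535 = 0.367185.
P(exactly one) = p₁(1−p₂) + (1−p₁)p₂ = 0.577858 + 0.031889 = 0.609746.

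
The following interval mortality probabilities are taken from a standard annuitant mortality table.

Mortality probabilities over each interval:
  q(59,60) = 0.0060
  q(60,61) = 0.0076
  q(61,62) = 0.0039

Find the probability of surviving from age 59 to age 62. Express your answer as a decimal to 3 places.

0.983

P(survive 59→62) = (1 − 0.0060) × (1 − 0.0076) × (1 − 0.0039).
= 0.9940 × 0.9924 × 0.9961 = 0.982598.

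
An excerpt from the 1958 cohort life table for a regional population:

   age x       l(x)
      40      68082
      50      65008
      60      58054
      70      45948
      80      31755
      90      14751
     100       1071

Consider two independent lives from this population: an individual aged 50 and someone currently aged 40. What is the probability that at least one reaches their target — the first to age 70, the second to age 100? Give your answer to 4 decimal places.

p₁ = l(70)/l(50) = 45948/65008 = 0.706805; p₂ = l(100)/l(40) = 1071/68082 = 0.015731.
P(at least one) = 1 − (1−p₁)(1−p₂) = 1 − 0.293195 × 0.984269 = 0.711417.

0.7114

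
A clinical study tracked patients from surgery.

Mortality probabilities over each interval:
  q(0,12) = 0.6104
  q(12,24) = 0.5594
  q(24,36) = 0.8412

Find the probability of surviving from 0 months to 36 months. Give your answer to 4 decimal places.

P(survive 0→36) = (1 − 0.6104) × (1 − 0.5594) × (1 − 0.8412).
= 0.3896 × 0.4406 × 0.1588 = 0.027259.

0.0273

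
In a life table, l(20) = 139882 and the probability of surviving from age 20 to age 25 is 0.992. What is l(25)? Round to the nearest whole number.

l(25) = l(20) × p = 139882 × 0.992 = 138763.

138763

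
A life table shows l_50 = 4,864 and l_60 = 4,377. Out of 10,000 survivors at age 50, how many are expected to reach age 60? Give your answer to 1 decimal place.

8998.8

The relevant probability is 4,377/4,864 = 0.899877.
Expected number = 10,000 × 0.899877 = 8998.8.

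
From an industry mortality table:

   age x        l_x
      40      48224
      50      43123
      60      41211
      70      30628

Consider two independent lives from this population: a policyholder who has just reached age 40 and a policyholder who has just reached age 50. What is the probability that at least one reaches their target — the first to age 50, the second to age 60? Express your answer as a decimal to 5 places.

0.99531

p₁ = l_50/l_40 = 43123/48224 = 0.894223; p₂ = l_60/l_50 = 41211/43123 = 0.955662.
P(at least one) = 1 − (1−p₁)(1−p₂) = 1 − 0.105777 × 0.044338 = 0.995310.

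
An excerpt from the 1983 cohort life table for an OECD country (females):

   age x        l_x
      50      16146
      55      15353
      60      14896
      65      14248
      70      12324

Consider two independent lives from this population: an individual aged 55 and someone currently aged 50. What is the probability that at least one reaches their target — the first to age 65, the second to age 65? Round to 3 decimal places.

p₁ = l_65/l_55 = 14248/15353 = 0.928027; p₂ = l_65/l_50 = 14248/16146 = 0.882448.
P(at least one) = 1 − (1−p₁)(1−p₂) = 1 − 0.071973 × 0.117552 = 0.991539.

0.992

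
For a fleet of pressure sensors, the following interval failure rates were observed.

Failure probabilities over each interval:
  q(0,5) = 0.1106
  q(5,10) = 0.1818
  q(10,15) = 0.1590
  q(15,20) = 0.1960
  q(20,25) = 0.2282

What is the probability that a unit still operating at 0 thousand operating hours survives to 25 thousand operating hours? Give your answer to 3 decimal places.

0.380

Survival from 0 to 25 is the product of surviving each interval: (1 − 0.1106) × (1 − 0.1818) × (1 − 0.1590) × (1 − 0.1960) × (1 − 0.2282).
= 0.8894 × 0.8182 × 0.8410 × 0.8040 × 0.7718 = 0.379764.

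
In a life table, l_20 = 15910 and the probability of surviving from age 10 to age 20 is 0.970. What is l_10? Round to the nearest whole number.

l_10 = l_20 / p = 15910 / 0.970 = 16402.

16402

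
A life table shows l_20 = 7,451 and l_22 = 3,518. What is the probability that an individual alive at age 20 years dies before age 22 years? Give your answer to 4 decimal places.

P(die before 22 | alive at 20) = 1 − l_22/l_20 = 1 − 3,518/7,451 = (3,933)/7,451 = 0.527849.

0.5278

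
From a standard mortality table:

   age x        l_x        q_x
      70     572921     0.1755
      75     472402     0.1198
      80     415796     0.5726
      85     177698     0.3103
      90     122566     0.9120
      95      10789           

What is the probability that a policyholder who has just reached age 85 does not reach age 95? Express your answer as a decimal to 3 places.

P(die before 95 | alive at 85) = 1 − l_95/l_85 = 1 − 10789/177698 = (166909)/177698 = 0.939285.

0.939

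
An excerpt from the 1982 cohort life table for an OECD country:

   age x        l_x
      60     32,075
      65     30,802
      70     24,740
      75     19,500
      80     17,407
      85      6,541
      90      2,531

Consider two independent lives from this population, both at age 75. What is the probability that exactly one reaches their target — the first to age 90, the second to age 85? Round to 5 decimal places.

0.37816

p₁ = l_90/l_75 = 2,531/19,500 = 0.129795; p₂ = l_85/l_75 = 6,541/19,500 = 0.335436.
P(exactly one) = p₁(1−p₂) + (1−p₁)p₂ = 0.086257 + 0.291898 = 0.378155.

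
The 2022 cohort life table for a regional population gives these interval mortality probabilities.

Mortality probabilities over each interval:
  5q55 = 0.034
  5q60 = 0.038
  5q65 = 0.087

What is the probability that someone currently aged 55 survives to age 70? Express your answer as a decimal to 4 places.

Chaining the interval survival probabilities: (1 − 0.034) × (1 − 0.038) × (1 − 0.087).
= 0.966 × 0.962 × 0.913 = 0.848444.

0.8484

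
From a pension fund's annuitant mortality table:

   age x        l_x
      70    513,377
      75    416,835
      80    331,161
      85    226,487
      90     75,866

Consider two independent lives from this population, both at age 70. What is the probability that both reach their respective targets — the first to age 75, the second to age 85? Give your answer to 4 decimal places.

p₁ = l_75/l_70 = 416,835/513,377 = 0.811947; p₂ = l_85/l_70 = 226,487/513,377 = 0.441171.
P(both) = p₁ × p₂ = 0.811947 × 0.441171 = 0.358207.

0.3582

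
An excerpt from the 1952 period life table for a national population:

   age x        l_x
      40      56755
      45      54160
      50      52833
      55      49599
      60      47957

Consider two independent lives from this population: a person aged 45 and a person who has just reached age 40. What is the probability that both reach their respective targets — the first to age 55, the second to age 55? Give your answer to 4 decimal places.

0.8003

p₁ = l_55/l_45 = 49599/54160 = 0.915787; p₂ = l_55/l_40 = 49599/56755 = 0.873914.
P(both) = p₁ × p₂ = 0.915787 × 0.873914 = 0.800319.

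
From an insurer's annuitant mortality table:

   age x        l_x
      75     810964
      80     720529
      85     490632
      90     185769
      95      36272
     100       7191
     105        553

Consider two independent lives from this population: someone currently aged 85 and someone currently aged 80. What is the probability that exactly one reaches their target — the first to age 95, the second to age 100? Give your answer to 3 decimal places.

0.082

p₁ = l_95/l_85 = 36272/490632 = 0.073929; p₂ = l_100/l_80 = 7191/720529 = 0.009980.
P(exactly one) = p₁(1−p₂) + (1−p₁)p₂ = 0.073191 + 0.009242 = 0.082433.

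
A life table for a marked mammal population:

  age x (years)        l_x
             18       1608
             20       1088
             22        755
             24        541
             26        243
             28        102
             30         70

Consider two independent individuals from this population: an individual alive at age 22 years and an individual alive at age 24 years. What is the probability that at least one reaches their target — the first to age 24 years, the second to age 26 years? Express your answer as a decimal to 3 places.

p₁ = l_24/l_22 = 541/755 = 0.716556; p₂ = l_26/l_24 = 243/541 = 0.449168.
P(at least one) = 1 − (1−p₁)(1−p₂) = 1 − 0.283444 × 0.550832 = 0.843870.

0.844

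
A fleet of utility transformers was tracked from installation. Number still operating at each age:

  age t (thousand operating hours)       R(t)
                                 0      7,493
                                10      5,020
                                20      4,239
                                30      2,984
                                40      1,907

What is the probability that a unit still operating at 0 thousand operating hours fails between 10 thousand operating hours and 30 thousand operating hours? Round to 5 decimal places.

This is the probability of reaching 10 but not 30, conditional on being operational at 0: (R(10) − R(30)) / R(0).
= (5,020 − 2,984) / 7,493 = 2,036 / 7,493 = 0.271720.

0.27172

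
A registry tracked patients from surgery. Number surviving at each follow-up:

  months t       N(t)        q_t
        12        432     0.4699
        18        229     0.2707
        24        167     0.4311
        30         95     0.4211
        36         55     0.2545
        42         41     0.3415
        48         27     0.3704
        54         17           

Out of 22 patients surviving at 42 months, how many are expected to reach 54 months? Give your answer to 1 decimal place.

9.1

The relevant probability is 17/41 = 0.414634.
Expected number = 22 × 0.414634 = 9.1.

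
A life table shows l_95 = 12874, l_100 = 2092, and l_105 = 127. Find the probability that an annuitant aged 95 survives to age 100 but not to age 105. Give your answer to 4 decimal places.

We want 5|5q95 = (l_100 − l_105)/l_95.
This is the probability of reaching 100 but not 105, conditional on being alive at 95: (l_100 − l_105) / l_95.
= (2092 − 127) / 12874 = 1965 / 12874 = 0.152633.

0.1526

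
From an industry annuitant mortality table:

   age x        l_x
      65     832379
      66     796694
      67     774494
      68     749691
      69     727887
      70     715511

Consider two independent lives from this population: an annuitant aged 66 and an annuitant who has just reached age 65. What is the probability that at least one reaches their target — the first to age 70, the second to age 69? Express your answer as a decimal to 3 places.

0.987

p₁ = l_70/l_66 = 715511/796694 = 0.898100; p₂ = l_69/l_65 = 727887/832379 = 0.874466.
P(at least one) = 1 − (1−p₁)(1−p₂) = 1 − 0.101900 × 0.125534 = 0.987208.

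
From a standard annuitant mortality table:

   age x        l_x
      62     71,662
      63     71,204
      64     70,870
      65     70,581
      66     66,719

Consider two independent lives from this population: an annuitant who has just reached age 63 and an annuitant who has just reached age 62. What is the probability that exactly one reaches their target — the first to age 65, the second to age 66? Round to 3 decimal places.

p₁ = l_65/l_63 = 70,581/71,204 = 0.991250; p₂ = l_66/l_62 = 66,719/71,662 = 0.931023.
P(exactly one) = p₁(1−p₂) + (1−p₁)p₂ = 0.068373 + 0.008146 = 0.076520.

0.077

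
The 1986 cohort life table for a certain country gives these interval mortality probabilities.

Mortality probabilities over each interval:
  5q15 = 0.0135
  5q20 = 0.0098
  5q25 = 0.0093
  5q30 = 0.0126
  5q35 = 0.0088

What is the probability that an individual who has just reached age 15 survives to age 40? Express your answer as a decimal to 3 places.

The overall survival probability is (1 − 0.0135) × (1 − 0.0098) × (1 − 0.0093) × (1 − 0.0126) × (1 − 0.0088).
= 0.9865 × 0.9902 × 0.9907 × 0.9874 × 0.9912 = 0.947145.

0.947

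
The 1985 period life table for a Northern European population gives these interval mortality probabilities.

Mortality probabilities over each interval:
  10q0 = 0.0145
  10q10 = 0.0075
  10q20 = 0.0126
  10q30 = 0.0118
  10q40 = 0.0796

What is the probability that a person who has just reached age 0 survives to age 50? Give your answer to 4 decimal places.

The overall survival probability is (1 − 0.0145) × (1 − 0.0075) × (1 − 0.0126) × (1 − 0.0118) × (1 − 0.0796).
= 0.9855 × 0.9925 × 0.9874 × 0.9882 × 0.9204 = 0.878419.

0.8784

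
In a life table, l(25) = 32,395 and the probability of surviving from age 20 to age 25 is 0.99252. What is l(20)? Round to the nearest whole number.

l(20) = l(25) / p = 32,395 / 0.99252 = 32639.

32639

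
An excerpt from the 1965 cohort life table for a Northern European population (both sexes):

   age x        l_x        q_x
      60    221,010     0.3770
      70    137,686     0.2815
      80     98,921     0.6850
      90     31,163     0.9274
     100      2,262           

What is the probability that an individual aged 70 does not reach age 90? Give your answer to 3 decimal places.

P(die before 90 | alive at 70) = 1 − l_90/l_70 = 1 − 31,163/137,686 = (106,523)/137,686 = 0.773666.

0.774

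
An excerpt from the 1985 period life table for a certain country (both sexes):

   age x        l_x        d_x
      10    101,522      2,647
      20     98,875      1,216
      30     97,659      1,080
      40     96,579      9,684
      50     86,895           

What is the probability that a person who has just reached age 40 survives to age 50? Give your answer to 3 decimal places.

We want 10p40 = l_50/l_40.
The conditional survival probability is l_50/l_40 = 86,895/96,579 = 0.899730.

0.900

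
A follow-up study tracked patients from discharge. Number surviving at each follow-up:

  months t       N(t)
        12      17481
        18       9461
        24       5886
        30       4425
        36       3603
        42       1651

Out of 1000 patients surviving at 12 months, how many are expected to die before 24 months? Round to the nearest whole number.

663

The relevant probability is 1 − 5886/17481 = 0.663292.
Expected number = 1000 × 0.663292 = 663.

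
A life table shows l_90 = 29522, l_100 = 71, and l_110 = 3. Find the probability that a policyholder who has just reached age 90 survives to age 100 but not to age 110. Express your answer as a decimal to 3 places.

0.002

This is the probability of reaching 100 but not 110, conditional on being alive at 90: (l_100 − l_110) / l_90.
= (71 − 3) / 29522 = 68 / 29522 = 0.002303.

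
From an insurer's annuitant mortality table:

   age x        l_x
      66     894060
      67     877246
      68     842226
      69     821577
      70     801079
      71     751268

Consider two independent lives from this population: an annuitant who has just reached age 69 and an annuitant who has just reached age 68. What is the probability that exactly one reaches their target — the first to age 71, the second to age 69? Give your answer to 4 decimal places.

0.1059

p₁ = l_71/l_69 = 751268/821577 = 0.914422; p₂ = l_69/l_68 = 821577/842226 = 0.975483.
P(exactly one) = p₁(1−p₂) + (1−p₁)p₂ = 0.022419 + 0.083480 = 0.105899.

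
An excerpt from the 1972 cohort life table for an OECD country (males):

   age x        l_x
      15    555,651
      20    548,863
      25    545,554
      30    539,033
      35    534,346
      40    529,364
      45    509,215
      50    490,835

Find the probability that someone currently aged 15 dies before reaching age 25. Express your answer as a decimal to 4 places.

P(die before 25 | alive at 15) = 1 − l_25/l_15 = 1 − 545,554/555,651 = (10,097)/555,651 = 0.018171.

0.0182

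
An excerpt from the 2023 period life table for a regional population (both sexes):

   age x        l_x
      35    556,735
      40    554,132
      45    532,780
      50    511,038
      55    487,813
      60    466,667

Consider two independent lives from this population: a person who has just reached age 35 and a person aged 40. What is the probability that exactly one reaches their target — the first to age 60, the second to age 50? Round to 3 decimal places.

0.214

p₁ = l_60/l_35 = 466,667/556,735 = 0.838221; p₂ = l_50/l_40 = 511,038/554,132 = 0.922232.
P(exactly one) = p₁(1−p₂) + (1−p₁)p₂ = 0.065187 + 0.149198 = 0.214385.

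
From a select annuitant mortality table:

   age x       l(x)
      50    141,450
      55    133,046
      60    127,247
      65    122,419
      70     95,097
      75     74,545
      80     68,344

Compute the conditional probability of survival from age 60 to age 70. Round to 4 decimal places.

The conditional survival probability is l(70)/l(60) = 95,097/127,247 = 0.747342.

0.7473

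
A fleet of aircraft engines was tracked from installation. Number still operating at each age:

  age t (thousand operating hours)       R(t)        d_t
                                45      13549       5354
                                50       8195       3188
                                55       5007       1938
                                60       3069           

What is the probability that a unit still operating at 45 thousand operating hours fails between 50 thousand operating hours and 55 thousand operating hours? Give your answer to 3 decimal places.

0.235

This is the probability of reaching 50 but not 55, conditional on being operational at 45: (R(50) − R(55)) / R(45).
= (8195 − 5007) / 13549 = 3188 / 13549 = 0.235294.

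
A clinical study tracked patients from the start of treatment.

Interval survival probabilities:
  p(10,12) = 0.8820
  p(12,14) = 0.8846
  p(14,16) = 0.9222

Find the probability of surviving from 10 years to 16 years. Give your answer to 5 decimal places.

Survival from 10 to 16 is the product of surviving each interval: 0.8820 × 0.8846 × 0.9222.
= 0.719516.

0.71952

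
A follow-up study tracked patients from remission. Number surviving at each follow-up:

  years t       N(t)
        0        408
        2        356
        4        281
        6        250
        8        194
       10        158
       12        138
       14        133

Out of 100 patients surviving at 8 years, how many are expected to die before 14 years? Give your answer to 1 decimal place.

The relevant probability is 1 − 133/194 = 0.314433.
Expected number = 100 × 0.314433 = 31.4.

31.4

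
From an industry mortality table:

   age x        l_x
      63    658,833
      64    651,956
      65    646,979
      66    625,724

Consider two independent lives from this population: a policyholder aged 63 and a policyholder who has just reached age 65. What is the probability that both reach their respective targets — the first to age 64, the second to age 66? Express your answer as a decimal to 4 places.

p₁ = l_64/l_63 = 651,956/658,833 = 0.989562; p₂ = l_66/l_65 = 625,724/646,979 = 0.967147.
P(both) = p₁ × p₂ = 0.989562 × 0.967147 = 0.957052.

0.9571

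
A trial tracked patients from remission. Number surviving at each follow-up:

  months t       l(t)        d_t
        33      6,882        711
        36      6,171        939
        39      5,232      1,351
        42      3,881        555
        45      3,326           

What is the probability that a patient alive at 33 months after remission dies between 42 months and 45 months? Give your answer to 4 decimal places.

0.0806

This is the probability of reaching 42 but not 45, conditional on being alive at 33: (l(42) − l(45)) / l(33).
= (3,881 − 3,326) / 6,882 = 555 / 6,882 = 0.080645.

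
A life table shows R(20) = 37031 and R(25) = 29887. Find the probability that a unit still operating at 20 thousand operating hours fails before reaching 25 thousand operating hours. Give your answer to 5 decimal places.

P(fail before 25 | operational at 20) = 1 − R(25)/R(20) = 1 − 29887/37031 = (7144)/37031 = 0.192919.

0.19292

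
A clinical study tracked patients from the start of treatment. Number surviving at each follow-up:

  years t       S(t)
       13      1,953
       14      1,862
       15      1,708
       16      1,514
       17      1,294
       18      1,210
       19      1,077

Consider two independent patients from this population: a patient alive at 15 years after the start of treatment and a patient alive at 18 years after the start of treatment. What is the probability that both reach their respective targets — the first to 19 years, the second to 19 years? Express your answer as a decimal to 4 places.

0.5613

p₁ = S(19)/S(15) = 1,077/1,708 = 0.630562; p₂ = S(19)/S(18) = 1,077/1,210 = 0.890083.
P(both) = p₁ × p₂ = 0.630562 × 0.890083 = 0.561253.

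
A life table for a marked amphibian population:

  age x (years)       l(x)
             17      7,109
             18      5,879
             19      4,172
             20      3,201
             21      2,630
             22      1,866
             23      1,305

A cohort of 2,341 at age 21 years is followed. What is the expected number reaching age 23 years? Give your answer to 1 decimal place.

The relevant probability is 1,305/2,630 = 0.496198.
Expected number = 2,341 × 0.496198 = 1161.6.

1161.6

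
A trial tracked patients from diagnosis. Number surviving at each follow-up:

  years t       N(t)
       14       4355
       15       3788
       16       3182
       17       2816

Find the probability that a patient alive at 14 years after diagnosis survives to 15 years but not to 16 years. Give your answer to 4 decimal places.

0.1392

This is the probability of reaching 15 but not 16, conditional on being alive at 14: (N(15) − N(16)) / N(14).
= (3788 − 3182) / 4355 = 606 / 4355 = 0.139150.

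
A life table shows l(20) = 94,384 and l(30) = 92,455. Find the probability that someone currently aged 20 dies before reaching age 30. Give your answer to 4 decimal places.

P(die before 30 | alive at 20) = 1 − l(30)/l(20) = 1 − 92,455/94,384 = (1,929)/94,384 = 0.020438.

0.0204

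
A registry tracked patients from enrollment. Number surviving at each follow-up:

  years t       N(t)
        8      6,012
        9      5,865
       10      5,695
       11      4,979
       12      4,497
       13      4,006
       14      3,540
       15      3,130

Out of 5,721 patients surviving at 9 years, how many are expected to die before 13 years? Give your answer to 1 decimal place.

The relevant probability is 1 − 4,006/5,865 = 0.316965.
Expected number = 5,721 × 0.316965 = 1813.4.

1813.4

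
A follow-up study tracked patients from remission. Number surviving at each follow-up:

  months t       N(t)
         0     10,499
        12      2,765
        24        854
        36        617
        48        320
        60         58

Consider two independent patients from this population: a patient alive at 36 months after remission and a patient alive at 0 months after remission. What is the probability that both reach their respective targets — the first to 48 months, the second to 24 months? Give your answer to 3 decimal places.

p₁ = N(48)/N(36) = 320/617 = 0.518639; p₂ = N(24)/N(0) = 854/10,499 = 0.081341.
P(both) = p₁ × p₂ = 0.518639 × 0.081341 = 0.042187.

0.042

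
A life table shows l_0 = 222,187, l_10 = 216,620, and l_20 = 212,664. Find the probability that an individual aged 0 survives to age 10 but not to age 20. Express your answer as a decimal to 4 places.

0.0178

We want 10|10q0 = (l_10 − l_20)/l_0.
This is the probability of reaching 10 but not 20, conditional on being alive at 0: (l_10 − l_20) / l_0.
= (216,620 − 212,664) / 222,187 = 3,956 / 222,187 = 0.017805.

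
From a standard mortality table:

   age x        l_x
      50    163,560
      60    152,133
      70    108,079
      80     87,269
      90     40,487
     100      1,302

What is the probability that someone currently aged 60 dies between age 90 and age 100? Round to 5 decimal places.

0.25757

This is the probability of reaching 90 but not 100, conditional on being alive at 60: (l_90 − l_100) / l_60.
= (40,487 − 1,302) / 152,133 = 39,185 / 152,133 = 0.257571.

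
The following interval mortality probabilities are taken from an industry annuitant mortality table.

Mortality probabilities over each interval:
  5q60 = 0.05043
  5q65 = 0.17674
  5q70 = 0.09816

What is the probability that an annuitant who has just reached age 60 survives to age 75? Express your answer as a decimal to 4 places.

0.7050

Survival from 60 to 75 is the product of surviving each interval: (1 − 0.05043) × (1 − 0.17674) × (1 − 0.09816).
= 0.94957 × 0.82326 × 0.90184 = 0.705007.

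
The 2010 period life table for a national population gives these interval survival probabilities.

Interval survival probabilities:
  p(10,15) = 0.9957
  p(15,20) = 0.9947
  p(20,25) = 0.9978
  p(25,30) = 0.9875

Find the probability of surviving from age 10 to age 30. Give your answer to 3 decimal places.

0.976

Survival from 10 to 30 is the product of surviving each interval: 0.9957 × 0.9947 × 0.9978 × 0.9875.
= 0.975891.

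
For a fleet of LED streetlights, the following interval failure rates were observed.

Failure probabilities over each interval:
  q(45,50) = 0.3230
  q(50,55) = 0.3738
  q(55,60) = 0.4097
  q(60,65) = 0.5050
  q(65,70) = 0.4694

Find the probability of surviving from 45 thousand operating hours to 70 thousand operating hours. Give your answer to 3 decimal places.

Survival from 45 to 70 is the product of surviving each interval: (1 − 0.3230) × (1 − 0.3738) × (1 − 0.4097) × (1 − 0.5050) × (1 − 0.4694).
= 0.6770 × 0.6262 × 0.5903 × 0.4950 × 0.5306 = 0.065727.

0.066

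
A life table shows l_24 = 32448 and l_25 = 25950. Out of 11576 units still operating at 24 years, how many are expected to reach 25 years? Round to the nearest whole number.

The relevant probability is 25950/32448 = 0.799741.
Expected number = 11576 × 0.799741 = 9258.

9258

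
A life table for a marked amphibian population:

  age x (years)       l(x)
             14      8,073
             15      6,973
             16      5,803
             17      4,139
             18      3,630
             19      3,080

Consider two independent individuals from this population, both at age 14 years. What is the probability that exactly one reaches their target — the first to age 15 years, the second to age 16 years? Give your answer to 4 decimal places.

0.3408

p₁ = l(15)/l(14) = 6,973/8,073 = 0.863743; p₂ = l(16)/l(14) = 5,803/8,073 = 0.718816.
P(exactly one) = p₁(1−p₂) + (1−p₁)p₂ = 0.242871 + 0.097944 = 0.340814.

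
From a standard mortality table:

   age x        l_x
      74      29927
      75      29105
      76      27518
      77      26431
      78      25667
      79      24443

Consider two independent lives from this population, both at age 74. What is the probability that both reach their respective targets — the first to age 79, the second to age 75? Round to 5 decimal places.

0.79432

p₁ = l_79/l_74 = 24443/29927 = 0.816754; p₂ = l_75/l_74 = 29105/29927 = 0.972533.
P(both) = p₁ × p₂ = 0.816754 × 0.972533 = 0.794320.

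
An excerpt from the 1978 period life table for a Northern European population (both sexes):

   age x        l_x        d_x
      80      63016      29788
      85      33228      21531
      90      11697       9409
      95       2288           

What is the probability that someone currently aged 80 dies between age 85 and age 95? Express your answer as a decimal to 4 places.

0.4910

This is the probability of reaching 85 but not 95, conditional on being alive at 80: (l_85 − l_95) / l_80.
= (33228 − 2288) / 63016 = 30940 / 63016 = 0.490986.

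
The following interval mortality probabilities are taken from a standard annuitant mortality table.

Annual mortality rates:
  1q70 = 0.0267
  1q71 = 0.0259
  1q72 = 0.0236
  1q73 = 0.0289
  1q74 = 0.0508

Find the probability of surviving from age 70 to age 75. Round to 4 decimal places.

5p70 = (1 − 0.0267) × (1 − 0.0259) × (1 − 0.0236) × (1 − 0.0289) × (1 − 0.0508).
= 0.9733 × 0.9741 × 0.9764 × 0.9711 × 0.9492 = 0.853296.

0.8533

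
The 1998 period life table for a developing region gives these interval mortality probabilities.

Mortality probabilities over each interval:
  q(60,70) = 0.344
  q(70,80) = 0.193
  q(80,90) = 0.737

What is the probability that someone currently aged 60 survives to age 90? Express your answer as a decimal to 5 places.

The overall survival probability is (1 − 0.344) × (1 − 0.193) × (1 − 0.737).
= 0.656 × 0.807 × 0.263 = 0.139230.

0.13923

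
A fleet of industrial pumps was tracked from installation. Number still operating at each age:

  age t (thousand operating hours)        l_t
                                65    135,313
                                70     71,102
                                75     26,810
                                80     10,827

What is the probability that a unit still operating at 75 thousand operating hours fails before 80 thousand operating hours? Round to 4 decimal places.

0.5962

P(fail before 80 | operational at 75) = 1 − l_80/l_75 = 1 − 10,827/26,810 = (15,983)/26,810 = 0.596158.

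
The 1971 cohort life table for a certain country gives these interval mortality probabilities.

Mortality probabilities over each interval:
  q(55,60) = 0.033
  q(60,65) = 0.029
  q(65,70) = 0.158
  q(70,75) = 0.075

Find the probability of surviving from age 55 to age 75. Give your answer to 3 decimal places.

P(survive 55→75) = (1 − 0.033) × (1 − 0.029) × (1 − 0.158) × (1 − 0.075).
= 0.967 × 0.971 × 0.842 × 0.925 = 0.731307.

0.731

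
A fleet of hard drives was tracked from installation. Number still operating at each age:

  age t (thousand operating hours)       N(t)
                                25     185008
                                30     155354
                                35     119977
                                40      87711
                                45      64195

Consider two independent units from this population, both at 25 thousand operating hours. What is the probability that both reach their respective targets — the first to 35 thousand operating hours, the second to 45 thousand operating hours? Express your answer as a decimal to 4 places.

0.2250

p₁ = N(35)/N(25) = 119977/185008 = 0.648496; p₂ = N(45)/N(25) = 64195/185008 = 0.346985.
P(both) = p₁ × p₂ = 0.648496 × 0.346985 = 0.225018.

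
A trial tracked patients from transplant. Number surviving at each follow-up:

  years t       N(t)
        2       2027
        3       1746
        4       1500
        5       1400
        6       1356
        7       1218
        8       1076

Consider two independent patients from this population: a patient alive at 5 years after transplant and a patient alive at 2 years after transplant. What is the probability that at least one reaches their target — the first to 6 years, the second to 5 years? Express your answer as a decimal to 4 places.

0.9903

p₁ = N(6)/N(5) = 1356/1400 = 0.968571; p₂ = N(5)/N(2) = 1400/2027 = 0.690676.
P(at least one) = 1 − (1−p₁)(1−p₂) = 1 − 0.031429 × 0.309324 = 0.990278.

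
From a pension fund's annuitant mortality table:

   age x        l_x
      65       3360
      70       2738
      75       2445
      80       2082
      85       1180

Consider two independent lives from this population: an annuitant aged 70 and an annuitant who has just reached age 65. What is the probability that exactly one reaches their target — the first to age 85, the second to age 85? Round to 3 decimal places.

p₁ = l_85/l_70 = 1180/2738 = 0.430972; p₂ = l_85/l_65 = 1180/3360 = 0.351190.
P(exactly one) = p₁(1−p₂) + (1−p₁)p₂ = 0.279619 + 0.199837 = 0.479456.

0.479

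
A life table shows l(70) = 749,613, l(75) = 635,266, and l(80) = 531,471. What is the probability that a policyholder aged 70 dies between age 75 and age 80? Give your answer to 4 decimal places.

This is the probability of reaching 75 but not 80, conditional on being alive at 70: (l(75) − l(80)) / l(70).
= (635,266 − 531,471) / 749,613 = 103,795 / 749,613 = 0.138465.

0.1385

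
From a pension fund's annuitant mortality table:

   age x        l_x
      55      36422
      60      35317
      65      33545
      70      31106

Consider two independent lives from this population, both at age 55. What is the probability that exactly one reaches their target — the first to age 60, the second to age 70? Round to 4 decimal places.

0.1674

p₁ = l_60/l_55 = 35317/36422 = 0.969661; p₂ = l_70/l_55 = 31106/36422 = 0.854044.
P(exactly one) = p₁(1−p₂) + (1−p₁)p₂ = 0.141528 + 0.025911 = 0.167439.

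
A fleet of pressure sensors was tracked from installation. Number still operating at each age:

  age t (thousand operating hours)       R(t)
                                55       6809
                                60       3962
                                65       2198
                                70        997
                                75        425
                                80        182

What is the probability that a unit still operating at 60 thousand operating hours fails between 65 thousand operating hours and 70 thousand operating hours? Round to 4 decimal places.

This is the probability of reaching 65 but not 70, conditional on being operational at 60: (R(65) − R(70)) / R(60).
= (2198 − 997) / 3962 = 1201 / 3962 = 0.303130.

0.3031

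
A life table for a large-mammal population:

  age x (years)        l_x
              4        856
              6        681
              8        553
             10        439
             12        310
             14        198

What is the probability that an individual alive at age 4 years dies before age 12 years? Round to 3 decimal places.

P(die before 12 | alive at 4) = 1 − l_12/l_4 = 1 − 310/856 = (546)/856 = 0.637850.

0.638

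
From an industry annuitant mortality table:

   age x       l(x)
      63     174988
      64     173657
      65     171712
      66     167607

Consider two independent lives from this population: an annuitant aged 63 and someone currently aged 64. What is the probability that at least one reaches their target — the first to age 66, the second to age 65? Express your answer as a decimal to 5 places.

p₁ = l(66)/l(63) = 167607/174988 = 0.957820; p₂ = l(65)/l(64) = 171712/173657 = 0.988800.
P(at least one) = 1 − (1−p₁)(1−p₂) = 1 − 0.042180 × 0.011200 = 0.999528.

0.99953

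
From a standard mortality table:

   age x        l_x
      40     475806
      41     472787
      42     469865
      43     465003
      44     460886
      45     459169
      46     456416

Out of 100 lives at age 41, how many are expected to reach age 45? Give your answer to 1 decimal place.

97.1

The relevant probability is 459169/472787 = 0.971196.
Expected number = 100 × 0.971196 = 97.1.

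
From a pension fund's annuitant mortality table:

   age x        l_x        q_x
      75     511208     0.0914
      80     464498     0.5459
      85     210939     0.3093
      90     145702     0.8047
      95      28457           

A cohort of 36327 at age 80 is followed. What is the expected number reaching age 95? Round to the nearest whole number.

2226

The relevant probability is 28457/464498 = 0.061264.
Expected number = 36327 × 0.061264 = 2226.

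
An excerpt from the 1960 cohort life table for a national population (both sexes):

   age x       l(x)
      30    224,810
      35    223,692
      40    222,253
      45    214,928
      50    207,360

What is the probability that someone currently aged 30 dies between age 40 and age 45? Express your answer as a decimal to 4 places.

0.0326

This is the probability of reaching 40 but not 45, conditional on being alive at 30: (l(40) − l(45)) / l(30).
= (222,253 − 214,928) / 224,810 = 7,325 / 224,810 = 0.032583.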